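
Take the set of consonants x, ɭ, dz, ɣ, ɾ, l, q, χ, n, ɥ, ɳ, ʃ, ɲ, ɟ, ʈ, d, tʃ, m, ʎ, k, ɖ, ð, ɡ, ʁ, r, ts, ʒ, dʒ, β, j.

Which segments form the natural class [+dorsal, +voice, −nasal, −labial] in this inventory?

Checking each segment against [+dorsal], [+voice], [−nasal], [−labial]: /ɣ/ (voiced velar fricative), /ɟ/ (voiced palatal stop), /ʎ/ (palatal lateral approximant), /ɡ/ (voiced velar stop), /ʁ/ (voiced uvular fricative), /j/ (palatal glide) satisfy every feature; every other segment in the inventory fails at least one.

ɣ, ɟ, ʎ, ɡ, ʁ, j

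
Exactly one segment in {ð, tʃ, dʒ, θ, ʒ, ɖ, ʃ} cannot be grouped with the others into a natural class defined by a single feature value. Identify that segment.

ɖ

[distributed] groups all but one: /ʒ, tʃ, dʒ, θ, ð, ʃ/ share [+distributed] while /ɖ/ (voiced retroflex stop) alone is [−distributed]. Removing any other segment would not leave a single-feature class that excludes it.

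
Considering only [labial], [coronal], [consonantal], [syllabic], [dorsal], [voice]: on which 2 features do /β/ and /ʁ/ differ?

The two segments share [-coronal], [+consonantal], [-syllabic], [+voice]. The only features from the list on which they differ: /β/ is [+labial] while /ʁ/ is [-labial]; /β/ is [-dorsal] while /ʁ/ is [+dorsal].

[labial], [dorsal]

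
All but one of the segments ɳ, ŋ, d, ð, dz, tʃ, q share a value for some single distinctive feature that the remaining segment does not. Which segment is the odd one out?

[continuant] groups all but one: /tʃ, ɳ, dz, d, q, ŋ/ share [−continuant] while /ð/ (voiced dental fricative) alone is [+continuant]. Removing any other segment would not leave a single-feature class that excludes it.

ð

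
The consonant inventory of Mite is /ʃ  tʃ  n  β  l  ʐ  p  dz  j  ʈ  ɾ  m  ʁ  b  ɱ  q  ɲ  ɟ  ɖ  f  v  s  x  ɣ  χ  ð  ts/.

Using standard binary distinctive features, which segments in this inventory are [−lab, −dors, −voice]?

Eliminate segments failing any feature: /n, l, ʐ, dz, ɾ, ɖ, ð/ are [+voice]; /β, p, m, b, ɱ, f, v/ are [+labial]; /j, ʁ, q, ɲ, ɟ, x, ɣ, χ/ are [+dorsal]. The remaining /ʃ, tʃ, ʈ, s, ts/ satisfy [−labial], [−dorsal], [−voice].

ʃ, tʃ, ʈ, s, ts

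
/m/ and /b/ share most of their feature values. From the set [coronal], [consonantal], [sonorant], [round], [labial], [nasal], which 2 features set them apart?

[sonorant], [nasal]

The two segments share [−coronal], [+consonantal], [−round], [+labial]. The only features from the list on which they differ: /m/ is [+sonorant] while /b/ is [−sonorant]; /m/ is [+nasal] while /b/ is [−nasal].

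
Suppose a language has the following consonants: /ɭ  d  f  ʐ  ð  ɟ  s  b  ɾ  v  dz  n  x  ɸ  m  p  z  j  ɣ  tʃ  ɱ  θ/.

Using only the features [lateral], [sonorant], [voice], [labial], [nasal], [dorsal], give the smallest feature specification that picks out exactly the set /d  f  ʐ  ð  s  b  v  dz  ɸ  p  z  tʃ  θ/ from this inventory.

/d, f, ʐ, ð, s, b, v, dz, ɸ, p, z, tʃ, θ/ are all [-sonorant], [-dorsal], and no other segment in the inventory matches both values. Dropping any one of them over-generates: [-dorsal] alone would also admit /ɭ, ɾ, n, m, …/; [-sonorant] alone would also admit /ɟ, x, ɣ/. No other single listed feature picks out exactly this set either, so fewer than two features will not do.

[-sonorant, -dorsal]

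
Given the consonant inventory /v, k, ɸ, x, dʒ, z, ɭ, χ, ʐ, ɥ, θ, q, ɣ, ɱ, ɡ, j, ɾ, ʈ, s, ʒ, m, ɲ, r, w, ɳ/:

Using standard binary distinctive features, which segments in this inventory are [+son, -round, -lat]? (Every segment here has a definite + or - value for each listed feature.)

Eliminate segments failing any feature: /v, k, ɸ, x, dʒ, z, χ, ʐ, θ, q, ɣ, ɡ, ʈ, s, ʒ/ are [-sonorant]; /ɭ/ is [+lateral]; /ɥ, w/ are [+round]. The remaining /ɱ, j, ɾ, m, ɲ, r, ɳ/ satisfy [+sonorant], [-round], [-lateral].

ɱ, j, ɾ, m, ɲ, r, ɳ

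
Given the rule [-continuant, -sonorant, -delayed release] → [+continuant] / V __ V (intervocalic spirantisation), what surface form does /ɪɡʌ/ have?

[ɪɣʌ]

The only segment in the rule's environment that also matches [-continuant, -sonorant, -delayed release] is /ɡ/. Applying [+continuant] turns the voiced velar stop into /ɣ/ (voiced velar fricative), giving [ɪɣʌ].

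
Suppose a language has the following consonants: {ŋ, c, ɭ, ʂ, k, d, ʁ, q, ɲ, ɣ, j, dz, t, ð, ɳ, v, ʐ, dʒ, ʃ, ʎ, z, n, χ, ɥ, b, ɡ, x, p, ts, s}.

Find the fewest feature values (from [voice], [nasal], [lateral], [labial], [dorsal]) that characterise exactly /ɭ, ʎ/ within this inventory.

The target set is precisely the extension of [+lateral] in this inventory.

[+lateral]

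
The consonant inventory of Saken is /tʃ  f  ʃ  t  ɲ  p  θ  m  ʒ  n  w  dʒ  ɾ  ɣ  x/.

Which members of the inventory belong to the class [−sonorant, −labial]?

Eliminate segments failing any feature: /f, p/ are [+labial]; /ɲ, m, n, w, ɾ/ are [+sonorant]. The remaining /tʃ, ʃ, t, θ, ʒ, dʒ, ɣ, x/ satisfy [−sonorant], [−labial].

tʃ, ʃ, t, θ, ʒ, dʒ, ɣ, x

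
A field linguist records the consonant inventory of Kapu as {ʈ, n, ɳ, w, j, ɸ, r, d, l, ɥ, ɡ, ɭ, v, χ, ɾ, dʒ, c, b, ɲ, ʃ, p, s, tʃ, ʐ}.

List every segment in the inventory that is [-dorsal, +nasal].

n, ɳ

First, the [-dorsal] segments are /ʈ, n, ɳ, ɸ, r, d, l, ɭ, v, ɾ, dʒ, b, ʃ, p, s, tʃ, ʐ/.
Of those, [+nasal] leaves /n, ɳ/.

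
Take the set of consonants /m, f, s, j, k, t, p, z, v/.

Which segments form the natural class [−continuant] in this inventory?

m, k, t, p

The feature [continuant] marks segments produced without complete oral closure. In this inventory /m, k, t, p/ lack that property, so they are [−continuant]; /f, s, j, z, v/ are [+continuant].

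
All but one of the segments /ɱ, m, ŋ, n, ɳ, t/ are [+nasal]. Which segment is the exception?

Every segment except /t/ is [+nasal]. /t/ (voiceless alveolar stop) is [−nasal], so it is the exception.

t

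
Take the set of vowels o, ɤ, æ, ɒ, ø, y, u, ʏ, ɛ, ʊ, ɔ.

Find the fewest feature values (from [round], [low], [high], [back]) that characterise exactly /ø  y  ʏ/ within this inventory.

The class [-back], [+round] has exactly /ø, y, ʏ/ as its extension in this inventory. No smaller conjunction from the listed features achieves this: [+round] alone would also admit /o, ɒ, u, ʊ, …/; [-back] alone would also admit /æ, ɛ/; and checking the remaining single features turns up none with this extension.

[-back, +round]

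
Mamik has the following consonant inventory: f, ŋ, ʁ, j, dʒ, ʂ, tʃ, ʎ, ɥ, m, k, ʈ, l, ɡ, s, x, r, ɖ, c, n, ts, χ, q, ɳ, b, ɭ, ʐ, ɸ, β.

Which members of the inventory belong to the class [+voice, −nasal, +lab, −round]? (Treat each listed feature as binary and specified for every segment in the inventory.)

Among the inventory, the [+voice] segments are /ŋ, ʁ, j, dʒ, ʎ, ɥ, m, l, ɡ, r, ɖ, n, ɳ, b, ɭ, ʐ, β/.
Then [−nasal] gives /ʁ, j, dʒ, ʎ, ɥ, l, ɡ, r, ɖ, b, ɭ, ʐ, β/.
Then [+labial] gives /ɥ, b, β/.
Then [−round] leaves /b, β/.

b, β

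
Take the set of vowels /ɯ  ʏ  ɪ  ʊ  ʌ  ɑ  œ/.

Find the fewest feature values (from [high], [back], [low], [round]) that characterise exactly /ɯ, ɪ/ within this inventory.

Every target segment is [+high], [-round]; each remaining inventory member fails at least one of these. Each conjunct is needed — [-round] alone would also admit /ʌ, ɑ/; [+high] alone would also admit /ʏ, ʊ/ — and no other single listed feature has exactly this extension, so two is the minimum.

[+high, -round]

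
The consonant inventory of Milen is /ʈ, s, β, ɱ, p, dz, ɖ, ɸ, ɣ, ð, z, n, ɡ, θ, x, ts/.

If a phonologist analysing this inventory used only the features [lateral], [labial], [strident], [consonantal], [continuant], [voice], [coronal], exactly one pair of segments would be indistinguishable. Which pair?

/n/ (alveolar nasal) and /ɖ/ (voiced retroflex stop) are both [−lateral], [−labial], [−strident], [+consonantal], [−continuant], [+voice], [+coronal], so none of the listed features separates them. (They do differ in [sonorant], [nasal] and [anterior], which are not among the given features.) Every other pair in the inventory differs on at least one listed feature.

n, ɖ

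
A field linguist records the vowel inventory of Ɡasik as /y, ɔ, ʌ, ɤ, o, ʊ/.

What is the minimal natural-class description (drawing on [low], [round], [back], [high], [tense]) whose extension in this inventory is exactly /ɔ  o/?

Every target segment is [−high], [+round]; each remaining inventory member fails at least one of these. Each conjunct is needed — [+round] alone would also admit /y, ʊ/; [−high] alone would also admit /ʌ, ɤ/ — and no other single listed feature has exactly this extension, so two is the minimum.

[−high, +round]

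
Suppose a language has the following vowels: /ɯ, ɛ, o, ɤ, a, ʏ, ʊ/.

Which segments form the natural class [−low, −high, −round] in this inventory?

ɛ, ɤ

Among the inventory, the [−low] segments are /ɯ, ɛ, o, ɤ, ʏ, ʊ/.
Among these, [−high] gives /ɛ, o, ɤ/.
Intersecting with [−round] leaves /ɛ, ɤ/.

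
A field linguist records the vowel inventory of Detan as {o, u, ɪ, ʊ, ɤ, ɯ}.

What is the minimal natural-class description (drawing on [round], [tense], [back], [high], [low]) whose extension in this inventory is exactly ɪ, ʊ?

[−tense]

/ɪ, ʊ/ are exactly the [−tense] segments in the inventory, so a single feature suffices.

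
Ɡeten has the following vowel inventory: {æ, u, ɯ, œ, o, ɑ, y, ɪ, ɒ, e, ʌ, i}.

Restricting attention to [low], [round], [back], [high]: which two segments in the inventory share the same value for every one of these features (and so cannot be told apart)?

ɪ, i

On the given features, /ɪ/ and /i/ have an identical profile: [-low], [-round], [-back], [+high]. No other two segments in the inventory coincide on all 4 features. (They do differ in [tense], which is not among the given features.)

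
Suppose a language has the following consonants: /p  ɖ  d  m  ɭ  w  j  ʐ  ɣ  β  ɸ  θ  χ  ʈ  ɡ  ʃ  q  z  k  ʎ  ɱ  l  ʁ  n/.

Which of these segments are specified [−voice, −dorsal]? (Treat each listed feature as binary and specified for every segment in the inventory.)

Checking each segment against [−voice], [−dorsal]: /p/ (voiceless bilabial stop), /ɸ/ (voiceless bilabial fricative), /θ/ (voiceless dental fricative), /ʈ/ (voiceless retroflex stop), /ʃ/ (voiceless postalveolar fricative) satisfy every feature; every other segment in the inventory fails at least one.

p, ɸ, θ, ʈ, ʃ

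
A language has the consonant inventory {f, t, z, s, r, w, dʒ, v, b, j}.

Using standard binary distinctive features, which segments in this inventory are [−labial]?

t, z, s, r, dʒ, j

The [−labial] segments here are /t, z, s, r, dʒ, j/; the remaining /f, w, v, b/ are [+labial].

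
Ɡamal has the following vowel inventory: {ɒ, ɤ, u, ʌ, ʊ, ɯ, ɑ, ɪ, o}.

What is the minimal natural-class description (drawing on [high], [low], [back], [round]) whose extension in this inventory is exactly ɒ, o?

[-high, +round]

/ɒ, o/ are all [-high], [+round], and no other segment in the inventory matches both values. Dropping any one of them over-generates: [+round] alone would also admit /u, ʊ/; [-high] alone would also admit /ɤ, ʌ, ɑ/. No other single listed feature picks out exactly this set either, so fewer than two features will not do.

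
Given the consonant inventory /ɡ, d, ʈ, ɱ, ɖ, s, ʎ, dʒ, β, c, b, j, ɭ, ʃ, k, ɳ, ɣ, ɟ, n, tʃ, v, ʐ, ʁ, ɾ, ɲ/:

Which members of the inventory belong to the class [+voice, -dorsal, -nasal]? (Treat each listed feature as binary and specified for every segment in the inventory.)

The [+voice] segments are /ɡ, d, ɱ, ɖ, ʎ, dʒ, β, b, j, ɭ, ɳ, ɣ, ɟ, n, v, ʐ, ʁ, ɾ, ɲ/.
Among these, [-dorsal] gives /d, ɱ, ɖ, dʒ, β, b, ɭ, ɳ, n, v, ʐ, ɾ/.
Intersecting with [-nasal] leaves /d, ɖ, dʒ, β, b, ɭ, v, ʐ, ɾ/.

d, ɖ, dʒ, β, b, ɭ, v, ʐ, ɾ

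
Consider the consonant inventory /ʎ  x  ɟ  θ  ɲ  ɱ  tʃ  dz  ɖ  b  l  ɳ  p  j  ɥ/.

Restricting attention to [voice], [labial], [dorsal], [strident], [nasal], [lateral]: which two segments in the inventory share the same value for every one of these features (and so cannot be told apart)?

ɟ, j

Both /ɟ/ and /j/ are [+voice], [-labial], [+dorsal], [-strident], [-nasal], [-lateral]. Since the list omits [sonorant] and [continuant] — which do distinguish the voiced palatal stop from the palatal glide — this pair collapses; all other pairs remain distinct.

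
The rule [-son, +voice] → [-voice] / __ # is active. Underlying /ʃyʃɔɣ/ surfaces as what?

The only segment in the rule's environment that also matches [-son, +voice] is /ɣ/. Applying [-voice] turns the voiced velar fricative into /x/ (voiceless velar fricative), giving [ʃyʃɔx].

[ʃyʃɔx]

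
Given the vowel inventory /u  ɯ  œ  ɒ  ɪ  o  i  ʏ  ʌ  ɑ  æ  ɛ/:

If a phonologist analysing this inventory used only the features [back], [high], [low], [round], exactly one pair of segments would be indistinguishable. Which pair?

i, ɪ

On the given features, /i/ and /ɪ/ have an identical profile: [−back], [+high], [−low], [−round]. No other two segments in the inventory coincide on all 4 features. (They do differ in [tense], which is not among the given features.)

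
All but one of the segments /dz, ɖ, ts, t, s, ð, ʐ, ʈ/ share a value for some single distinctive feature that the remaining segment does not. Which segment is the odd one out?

ð

/t, ʐ, dz, s, ts, ʈ, ɖ/ are all [−distributed], but /ð/ (voiced dental fricative) is [+distributed]. No other single segment can be removed to leave a set sharing one feature value that the removed segment lacks, so /ð/ is the odd one out.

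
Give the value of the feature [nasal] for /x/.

[-nasal]

As the voiceless velar fricative, /x/ is [-nasal].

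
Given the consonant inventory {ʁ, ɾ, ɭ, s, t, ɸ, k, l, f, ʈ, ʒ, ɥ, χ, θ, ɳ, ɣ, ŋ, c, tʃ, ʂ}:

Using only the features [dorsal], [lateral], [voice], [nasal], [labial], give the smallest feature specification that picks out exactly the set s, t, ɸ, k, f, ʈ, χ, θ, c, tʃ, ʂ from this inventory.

/s, t, ɸ, k, f, ʈ, χ, θ, c, tʃ, ʂ/ are exactly the [−voice] segments in the inventory, so a single feature suffices.

[−voice]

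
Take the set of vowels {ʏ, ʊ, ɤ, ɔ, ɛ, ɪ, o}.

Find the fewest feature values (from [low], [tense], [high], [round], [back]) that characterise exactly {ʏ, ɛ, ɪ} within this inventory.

[-back]

/ʏ, ɛ, ɪ/ are exactly the [-back] segments in the inventory, so a single feature suffices.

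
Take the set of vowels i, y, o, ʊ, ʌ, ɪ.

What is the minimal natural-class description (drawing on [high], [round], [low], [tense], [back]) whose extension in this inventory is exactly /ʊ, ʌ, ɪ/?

[−tense]

Every target segment is [−tense] and no other inventory member is, so one feature is enough.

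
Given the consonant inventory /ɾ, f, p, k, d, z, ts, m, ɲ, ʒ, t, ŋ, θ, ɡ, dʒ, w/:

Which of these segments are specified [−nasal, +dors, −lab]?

k, ɡ

Checking each segment against [−nasal], [+dorsal], [−labial]: /k/ (voiceless velar stop), /ɡ/ (voiced velar stop) satisfy every feature; every other segment in the inventory fails at least one.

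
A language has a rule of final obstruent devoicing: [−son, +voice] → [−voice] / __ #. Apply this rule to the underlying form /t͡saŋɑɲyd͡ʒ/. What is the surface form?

/d͡ʒ/ satisfies [−son, +voice] and sits in __ #. The [−voice] counterpart of the voiced postalveolar affricate is /t͡ʃ/. Other segments in /t͡saŋɑɲyd͡ʒ/ either fail the structural description or are not in the environment, so the surface form is [t͡saŋɑɲyt͡ʃ].

[t͡saŋɑɲyt͡ʃ]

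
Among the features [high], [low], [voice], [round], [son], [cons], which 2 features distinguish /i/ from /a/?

[high], [low]

The two segments share [+voice], [-round], [+sonorant], [-consonantal]. The only features from the list on which they differ: /i/ is [+high] while /a/ is [-high]; /i/ is [-low] while /a/ is [+low].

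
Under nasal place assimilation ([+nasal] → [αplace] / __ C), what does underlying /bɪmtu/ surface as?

[bɪntu]

/m/ sits before the [+coronal] consonant /t/, so it takes on [+coronal] and surfaces as /n/. The rest of the form is unaffected: [bɪntu].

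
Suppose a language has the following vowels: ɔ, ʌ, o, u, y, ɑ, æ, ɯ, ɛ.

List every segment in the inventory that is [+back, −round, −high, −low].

Checking each segment against [+back], [−round], [−high], [−low]: /ʌ/ (mid back unrounded lax vowel) satisfies every feature; every other segment in the inventory fails at least one.

ʌ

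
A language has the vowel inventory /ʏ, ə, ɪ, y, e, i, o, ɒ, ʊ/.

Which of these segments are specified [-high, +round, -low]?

o

Checking each segment against [-high], [+round], [-low]: /o/ (mid back rounded tense vowel) satisfies every feature; every other segment in the inventory fails at least one.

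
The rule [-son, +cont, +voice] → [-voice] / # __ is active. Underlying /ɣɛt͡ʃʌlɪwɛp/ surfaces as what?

Only the initial segment /ɣ/ is both word-initial and matches the structural description. It is a voiced velar fricative, so [-son, +cont, +voice] holds; changing it to [-voice] with all other features held fixed yields /x/ (voiceless velar fricative). No other segment meets both the structural description and the environment, so the output is [xɛt͡ʃʌlɪwɛp].

[xɛt͡ʃʌlɪwɛp]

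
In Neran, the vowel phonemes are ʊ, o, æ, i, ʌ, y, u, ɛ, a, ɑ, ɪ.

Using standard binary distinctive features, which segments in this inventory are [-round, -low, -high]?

ʌ, ɛ

The [-round] segments are /æ, i, ʌ, ɛ, a, ɑ, ɪ/.
Then [-low] gives /i, ʌ, ɛ, ɪ/.
Within that set, [-high] leaves /ʌ, ɛ/.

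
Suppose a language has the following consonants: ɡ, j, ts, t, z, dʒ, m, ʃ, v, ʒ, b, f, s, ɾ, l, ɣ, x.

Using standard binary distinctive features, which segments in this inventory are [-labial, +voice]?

ɡ, j, z, dʒ, ʒ, ɾ, l, ɣ

Eliminate segments failing any feature: /ts, t, ʃ, s, x/ are [-voice]; /m, v, b, f/ are [+labial]. The remaining /ɡ, j, z, dʒ, ʒ, ɾ, l, ɣ/ satisfy [-labial], [+voice].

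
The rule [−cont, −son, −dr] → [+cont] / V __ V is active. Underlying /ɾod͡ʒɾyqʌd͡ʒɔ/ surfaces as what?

/q/ satisfies [−cont, −son, −dr] and sits in V __ V. The [+continuant] counterpart of the voiceless uvular stop is /χ/. Other segments in /ɾod͡ʒɾyqʌd͡ʒɔ/ either fail the structural description or are not in the environment, so the surface form is [ɾod͡ʒɾyχʌd͡ʒɔ].

[ɾod͡ʒɾyχʌd͡ʒɔ]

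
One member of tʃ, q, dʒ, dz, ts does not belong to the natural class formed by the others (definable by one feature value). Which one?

/ts, tʃ, dz, dʒ/ are all [+delayed release], but /q/ (voiceless uvular stop) is [-delayed release]. No other single segment can be removed to leave a set sharing one feature value that the removed segment lacks, so /q/ is the odd one out.

q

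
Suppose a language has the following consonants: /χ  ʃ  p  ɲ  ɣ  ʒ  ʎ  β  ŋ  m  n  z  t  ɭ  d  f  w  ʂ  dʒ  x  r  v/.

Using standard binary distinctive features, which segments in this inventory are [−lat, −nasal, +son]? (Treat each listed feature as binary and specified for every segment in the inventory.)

w, r

Checking each segment against [−lateral], [−nasal], [+sonorant]: /w/ (labial-velar glide), /r/ (alveolar trill) satisfy every feature; every other segment in the inventory fails at least one.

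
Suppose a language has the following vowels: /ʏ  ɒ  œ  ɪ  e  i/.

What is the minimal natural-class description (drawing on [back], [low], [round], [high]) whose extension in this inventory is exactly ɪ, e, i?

[-round]

Every target segment is [-round] and no other inventory member is, so one feature is enough.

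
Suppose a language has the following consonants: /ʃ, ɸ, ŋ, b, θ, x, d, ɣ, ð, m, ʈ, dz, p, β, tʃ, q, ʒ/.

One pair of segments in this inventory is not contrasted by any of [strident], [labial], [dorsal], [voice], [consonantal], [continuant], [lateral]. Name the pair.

Both /m/ and /b/ are [−strident], [+labial], [−dorsal], [+voice], [+consonantal], [−continuant], [−lateral]. Since the list omits [sonorant] and [nasal] — which do distinguish the bilabial nasal from the voiced bilabial stop — this pair collapses; all other pairs remain distinct.

m, b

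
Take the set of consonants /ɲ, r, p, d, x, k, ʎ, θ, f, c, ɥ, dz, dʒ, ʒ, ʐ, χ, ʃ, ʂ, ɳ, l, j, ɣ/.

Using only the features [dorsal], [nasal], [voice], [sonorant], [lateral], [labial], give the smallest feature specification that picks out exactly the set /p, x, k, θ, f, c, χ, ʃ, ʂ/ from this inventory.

The target set is precisely the extension of [−voice] in this inventory.

[−voice]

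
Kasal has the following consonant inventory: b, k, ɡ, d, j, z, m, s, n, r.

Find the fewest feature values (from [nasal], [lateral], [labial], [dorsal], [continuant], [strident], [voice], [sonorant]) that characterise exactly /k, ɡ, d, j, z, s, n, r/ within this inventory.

[-labial]

Every target segment is [-labial] and no other inventory member is, so one feature is enough.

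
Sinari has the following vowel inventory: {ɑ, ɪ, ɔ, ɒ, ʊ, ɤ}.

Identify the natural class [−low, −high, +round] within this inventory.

ɔ

Eliminate segments failing any feature: /ɑ, ɒ/ are [+low]; /ɪ, ʊ/ are [+high]; /ɤ/ is [−round]. The remaining /ɔ/ satisfy [−low], [−high], [+round].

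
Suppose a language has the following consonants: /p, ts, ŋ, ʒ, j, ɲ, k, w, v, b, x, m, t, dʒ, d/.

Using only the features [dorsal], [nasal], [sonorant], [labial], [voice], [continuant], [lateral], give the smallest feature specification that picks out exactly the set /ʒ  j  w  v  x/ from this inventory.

[+continuant]

/ʒ, j, w, v, x/ are exactly the [+continuant] segments in the inventory, so a single feature suffices.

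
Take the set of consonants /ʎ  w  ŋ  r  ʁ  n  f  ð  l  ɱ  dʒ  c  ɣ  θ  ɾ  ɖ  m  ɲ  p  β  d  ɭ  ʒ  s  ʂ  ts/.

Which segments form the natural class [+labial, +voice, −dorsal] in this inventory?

Eliminate segments failing any feature: /ʎ, ŋ, r, ʁ, n, ð, l, dʒ, c, ɣ, θ, ɾ, ɖ, ɲ, d, ɭ, ʒ, s, ʂ, ts/ are [−labial]; /w/ is [+dorsal]; /f, p/ are [−voice]. The remaining /ɱ, m, β/ satisfy [+labial], [+voice], [−dorsal].

ɱ, m, β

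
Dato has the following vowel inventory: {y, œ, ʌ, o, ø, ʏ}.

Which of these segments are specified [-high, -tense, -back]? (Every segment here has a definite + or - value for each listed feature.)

Checking each segment against [-high], [-tense], [-back]: /œ/ (mid front rounded lax vowel) satisfies every feature; every other segment in the inventory fails at least one.

œ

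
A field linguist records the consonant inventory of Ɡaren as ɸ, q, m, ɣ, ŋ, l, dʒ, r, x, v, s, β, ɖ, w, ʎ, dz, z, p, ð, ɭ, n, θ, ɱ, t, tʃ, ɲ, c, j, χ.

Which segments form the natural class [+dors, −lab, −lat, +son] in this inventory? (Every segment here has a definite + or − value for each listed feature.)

ŋ, ɲ, j

Checking each segment against [+dorsal], [−labial], [−lateral], [+sonorant]: /ŋ/ (velar nasal), /ɲ/ (palatal nasal), /j/ (palatal glide) satisfy every feature; every other segment in the inventory fails at least one.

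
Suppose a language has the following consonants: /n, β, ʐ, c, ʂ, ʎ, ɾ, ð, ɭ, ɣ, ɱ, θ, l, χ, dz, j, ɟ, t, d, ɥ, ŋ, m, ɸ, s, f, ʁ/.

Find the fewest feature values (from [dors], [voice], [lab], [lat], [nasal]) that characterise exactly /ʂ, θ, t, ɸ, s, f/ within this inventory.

/ʂ, θ, t, ɸ, s, f/ are all [−voice], [−dorsal], and no other segment in the inventory matches both values. Dropping any one of them over-generates: [−dorsal] alone would also admit /n, β, ʐ, ɾ, …/; [−voice] alone would also admit /c, χ/. No other single listed feature picks out exactly this set either, so fewer than two features will not do.

[−voice, −dors]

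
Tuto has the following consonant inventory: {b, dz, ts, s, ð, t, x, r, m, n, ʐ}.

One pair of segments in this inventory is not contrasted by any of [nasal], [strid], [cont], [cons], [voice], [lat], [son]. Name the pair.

Both /m/ and /n/ are [+nasal], [−strident], [−continuant], [+consonantal], [+voice], [−lateral], [+sonorant]. Since the list omits [labial] and [coronal] — which do distinguish the bilabial nasal from the alveolar nasal — this pair collapses; all other pairs remain distinct.

m, n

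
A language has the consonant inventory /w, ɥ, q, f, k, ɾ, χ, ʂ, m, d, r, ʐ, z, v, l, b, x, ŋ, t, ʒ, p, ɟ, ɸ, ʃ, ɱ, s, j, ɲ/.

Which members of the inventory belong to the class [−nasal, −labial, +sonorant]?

Checking each segment against [−nasal], [−labial], [+sonorant]: /ɾ/ (alveolar tap), /r/ (alveolar trill), /l/ (alveolar lateral approximant), /j/ (palatal glide) satisfy every feature; every other segment in the inventory fails at least one.

ɾ, r, l, j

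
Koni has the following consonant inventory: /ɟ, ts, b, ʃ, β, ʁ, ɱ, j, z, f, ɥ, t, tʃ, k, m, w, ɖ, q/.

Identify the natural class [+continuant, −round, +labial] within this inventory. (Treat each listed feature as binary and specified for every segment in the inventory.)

β, f

Checking each segment against [+continuant], [−round], [+labial]: /β/ (voiced bilabial fricative), /f/ (voiceless labiodental fricative) satisfy every feature; every other segment in the inventory fails at least one.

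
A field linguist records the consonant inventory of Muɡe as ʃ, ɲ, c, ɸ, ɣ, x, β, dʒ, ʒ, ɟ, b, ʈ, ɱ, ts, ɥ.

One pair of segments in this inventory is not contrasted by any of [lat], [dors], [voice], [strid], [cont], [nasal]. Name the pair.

ɣ, ɥ

/ɣ/ (voiced velar fricative) and /ɥ/ (labial-palatal glide) are both [−lateral], [+dorsal], [+voice], [−strident], [+continuant], [−nasal], so none of the listed features separates them. (They do differ in [sonorant], [labial], [round] and [back], which are not among the given features.) Every other pair in the inventory differs on at least one listed feature.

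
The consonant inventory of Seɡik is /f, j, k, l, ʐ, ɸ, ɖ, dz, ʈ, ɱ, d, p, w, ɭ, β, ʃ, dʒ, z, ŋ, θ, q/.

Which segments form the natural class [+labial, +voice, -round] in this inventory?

ɱ, β

Among the inventory, the [+labial] segments are /f, ɸ, ɱ, p, w, β/.
Of those, [+voice] gives /ɱ, w, β/.
Then [-round] leaves /ɱ, β/.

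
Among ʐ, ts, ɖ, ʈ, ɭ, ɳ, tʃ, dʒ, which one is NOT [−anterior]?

/ts/ is the voiceless alveolar affricate, which is [+anterior]; the rest — /ʐ, ɭ, tʃ, ɳ, dʒ, ɖ, ʈ/ — are [−anterior].

ts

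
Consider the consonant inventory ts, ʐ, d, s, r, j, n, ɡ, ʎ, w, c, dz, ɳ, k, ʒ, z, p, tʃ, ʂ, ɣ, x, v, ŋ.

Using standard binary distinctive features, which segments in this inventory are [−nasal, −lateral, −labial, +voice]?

Checking each segment against [−nasal], [−lateral], [−labial], [+voice]: /ʐ/ (voiced retroflex fricative), /d/ (voiced alveolar stop), /r/ (alveolar trill), /j/ (palatal glide), /ɡ/ (voiced velar stop), /dz/ (voiced alveolar affricate), among others, satisfy every feature; every other segment in the inventory fails at least one.

ʐ, d, r, j, ɡ, dz, ʒ, z, ɣ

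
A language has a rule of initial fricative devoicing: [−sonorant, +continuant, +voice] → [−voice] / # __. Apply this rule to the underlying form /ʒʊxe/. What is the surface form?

[ʃʊxe]

/ʒ/ satisfies [−sonorant, +continuant, +voice] and sits in # __. The [−voice] counterpart of the voiced postalveolar fricative is /ʃ/. Other segments in /ʒʊxe/ either fail the structural description or are not in the environment, so the surface form is [ʃʊxe].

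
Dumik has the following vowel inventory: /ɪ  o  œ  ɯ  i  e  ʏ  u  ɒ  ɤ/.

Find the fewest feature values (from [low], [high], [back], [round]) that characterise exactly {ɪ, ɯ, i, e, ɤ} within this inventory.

[−round]

/ɪ, ɯ, i, e, ɤ/ are exactly the [−round] segments in the inventory, so a single feature suffices.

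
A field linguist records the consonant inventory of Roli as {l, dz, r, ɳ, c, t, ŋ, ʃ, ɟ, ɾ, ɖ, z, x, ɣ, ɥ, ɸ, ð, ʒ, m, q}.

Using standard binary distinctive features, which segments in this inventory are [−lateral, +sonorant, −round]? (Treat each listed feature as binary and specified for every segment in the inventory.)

r, ɳ, ŋ, ɾ, m

Eliminate segments failing any feature: /l/ is [+lateral]; /dz, c, t, ʃ, ɟ, ɖ, z, x, ɣ, ɸ, ð, ʒ, q/ are [−sonorant]; /ɥ/ is [+round]. The remaining /r, ɳ, ŋ, ɾ, m/ satisfy [−lateral], [+sonorant], [−round].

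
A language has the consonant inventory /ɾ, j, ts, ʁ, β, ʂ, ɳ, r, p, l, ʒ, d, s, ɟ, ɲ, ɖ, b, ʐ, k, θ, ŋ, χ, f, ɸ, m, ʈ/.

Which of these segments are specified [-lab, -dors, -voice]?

ts, ʂ, s, θ, ʈ

Eliminate segments failing any feature: /ɾ, ɳ, r, l, ʒ, d, ɖ, ʐ/ are [+voice]; /j, ʁ, ɟ, ɲ, k, ŋ, χ/ are [+dorsal]; /β, p, b, f, ɸ, m/ are [+labial]. The remaining /ts, ʂ, s, θ, ʈ/ satisfy [-labial], [-dorsal], [-voice].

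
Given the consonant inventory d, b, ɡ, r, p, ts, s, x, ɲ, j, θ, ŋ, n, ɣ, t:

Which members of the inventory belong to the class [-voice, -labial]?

ts, s, x, θ, t

Eliminate segments failing any feature: /d, b, ɡ, r, ɲ, j, ŋ, n, ɣ/ are [+voice]; /p/ is [+labial]. The remaining /ts, s, x, θ, t/ satisfy [-voice], [-labial].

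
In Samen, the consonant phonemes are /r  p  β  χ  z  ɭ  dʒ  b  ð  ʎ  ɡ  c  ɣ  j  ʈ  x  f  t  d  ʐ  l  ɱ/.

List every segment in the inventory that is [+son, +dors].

Checking each segment against [+sonorant], [+dorsal]: /ʎ/ (palatal lateral approximant), /j/ (palatal glide) satisfy every feature; every other segment in the inventory fails at least one.

ʎ, j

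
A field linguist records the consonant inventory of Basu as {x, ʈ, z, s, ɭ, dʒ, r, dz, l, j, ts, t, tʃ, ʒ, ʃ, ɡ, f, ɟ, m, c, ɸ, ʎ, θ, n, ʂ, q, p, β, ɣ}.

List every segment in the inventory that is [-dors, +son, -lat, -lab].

r, n

Checking each segment against [-dorsal], [+sonorant], [-lateral], [-labial]: /r/ (alveolar trill), /n/ (alveolar nasal) satisfy every feature; every other segment in the inventory fails at least one.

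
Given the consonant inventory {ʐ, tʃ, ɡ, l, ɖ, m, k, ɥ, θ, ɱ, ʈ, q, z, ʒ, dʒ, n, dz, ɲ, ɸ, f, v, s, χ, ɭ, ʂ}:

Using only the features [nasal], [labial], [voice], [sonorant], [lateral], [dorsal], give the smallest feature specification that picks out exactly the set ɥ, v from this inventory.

Every target segment is [+voice], [−nasal], [+labial]; each remaining inventory member fails at least one of these. Each conjunct is needed — [−nasal, +labial] alone would also admit /ɸ, f/; [+voice, +labial] alone would also admit /m, ɱ/; [+voice, −nasal] alone would also admit /ʐ, ɡ, l, ɖ, …/ — and no other combination of two listed features has exactly this extension, so three is the minimum.

[+voice, −nasal, +labial]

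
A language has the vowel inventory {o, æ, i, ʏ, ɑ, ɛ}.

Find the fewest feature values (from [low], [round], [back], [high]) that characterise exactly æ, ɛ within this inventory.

[−high, −back]

/æ, ɛ/ are all [−high], [−back], and no other segment in the inventory matches both values. Dropping any one of them over-generates: [−back] alone would also admit /i, ʏ/; [−high] alone would also admit /o, ɑ/. No other single listed feature picks out exactly this set either, so fewer than two features will not do.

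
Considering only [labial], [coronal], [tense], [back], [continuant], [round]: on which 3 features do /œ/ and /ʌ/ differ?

[labial], [round], [back]

/œ/ (mid front rounded lax vowel) and /ʌ/ (mid back unrounded lax vowel) agree on [-coronal], [-tense], [+continuant]. They differ on [labial] (/œ/ [+], /ʌ/ [-]), [round] (/œ/ [+], /ʌ/ [-]), [back] (/œ/ [-], /ʌ/ [+]).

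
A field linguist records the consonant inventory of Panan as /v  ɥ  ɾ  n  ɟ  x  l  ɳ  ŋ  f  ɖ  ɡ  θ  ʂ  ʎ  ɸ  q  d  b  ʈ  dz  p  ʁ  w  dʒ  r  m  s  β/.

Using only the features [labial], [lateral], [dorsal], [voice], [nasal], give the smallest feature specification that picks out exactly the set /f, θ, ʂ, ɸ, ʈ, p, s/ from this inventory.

/f, θ, ʂ, ɸ, ʈ, p, s/ are all [−voice], [−dorsal], and no other segment in the inventory matches both values. Dropping any one of them over-generates: [−dorsal] alone would also admit /v, ɾ, n, l, …/; [−voice] alone would also admit /x, q/. No other single listed feature picks out exactly this set either, so fewer than two features will not do.

[−voice, −dorsal]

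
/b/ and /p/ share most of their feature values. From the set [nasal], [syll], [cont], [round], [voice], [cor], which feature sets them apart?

[voice]

The two segments share [-nasal], [-syllabic], [-continuant], [-round], [-coronal]. The only feature from the list on which they differ: /b/ is [+voice] while /p/ is [-voice].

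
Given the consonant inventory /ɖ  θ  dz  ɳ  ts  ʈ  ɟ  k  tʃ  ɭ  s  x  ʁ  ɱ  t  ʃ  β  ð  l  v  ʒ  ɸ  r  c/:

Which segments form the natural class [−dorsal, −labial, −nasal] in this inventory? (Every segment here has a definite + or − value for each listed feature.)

ɖ, θ, dz, ts, ʈ, tʃ, ɭ, s, t, ʃ, ð, l, ʒ, r

Eliminate segments failing any feature: /ɳ/ is [+nasal]; /ɟ, k, x, ʁ, c/ are [+dorsal]; /ɱ, β, v, ɸ/ are [+labial]. The remaining /ɖ, θ, dz, ts, ʈ, tʃ, ɭ, s, t, ʃ, ð, l, ʒ, r/ satisfy [−dorsal], [−labial], [−nasal].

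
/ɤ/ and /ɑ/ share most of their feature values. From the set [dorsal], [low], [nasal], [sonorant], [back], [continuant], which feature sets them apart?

[low]

/ɤ/ is the mid back unrounded tense vowel and /ɑ/ is the low back unrounded vowel. Both are [+dorsal], [−nasal], [+sonorant], [+back], [+continuant]. /ɤ/ is [−low] while /ɑ/ is [+low], so the distinguishing feature is [low].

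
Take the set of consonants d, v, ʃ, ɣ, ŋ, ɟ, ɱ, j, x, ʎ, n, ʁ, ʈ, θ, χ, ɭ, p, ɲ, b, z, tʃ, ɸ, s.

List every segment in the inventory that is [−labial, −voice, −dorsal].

ʃ, ʈ, θ, tʃ, s

Checking each segment against [−labial], [−voice], [−dorsal]: /ʃ/ (voiceless postalveolar fricative), /ʈ/ (voiceless retroflex stop), /θ/ (voiceless dental fricative), /tʃ/ (voiceless postalveolar affricate), /s/ (voiceless alveolar fricative) satisfy every feature; every other segment in the inventory fails at least one.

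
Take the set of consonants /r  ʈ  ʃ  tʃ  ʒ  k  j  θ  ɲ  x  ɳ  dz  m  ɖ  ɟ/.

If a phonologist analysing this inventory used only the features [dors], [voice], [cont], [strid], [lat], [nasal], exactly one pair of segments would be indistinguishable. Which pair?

Both /ɳ/ and /m/ are [−dorsal], [+voice], [−continuant], [−strident], [−lateral], [+nasal]. Since the list omits [labial] and [coronal] — which do distinguish the retroflex nasal from the bilabial nasal — this pair collapses; all other pairs remain distinct.

ɳ, m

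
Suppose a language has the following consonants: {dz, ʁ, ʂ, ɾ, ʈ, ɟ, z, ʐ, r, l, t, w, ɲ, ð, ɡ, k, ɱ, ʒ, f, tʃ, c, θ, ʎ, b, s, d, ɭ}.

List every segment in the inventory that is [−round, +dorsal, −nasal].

Eliminate segments failing any feature: /dz, ʂ, ɾ, ʈ, z, ʐ, r, l, t, ð, ɱ, ʒ, f, tʃ, θ, b, s, d, ɭ/ are [−dorsal]; /w/ is [+round]; /ɲ/ is [+nasal]. The remaining /ʁ, ɟ, ɡ, k, c, ʎ/ satisfy [−round], [+dorsal], [−nasal].

ʁ, ɟ, ɡ, k, c, ʎ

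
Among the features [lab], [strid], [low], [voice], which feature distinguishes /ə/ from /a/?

[low]

/ə/ is the mid central vowel (schwa) and /a/ is the low unrounded vowel. Both are [-labial], [-strident], [+voice]. /ə/ is [-low] while /a/ is [+low], so the distinguishing feature is [low].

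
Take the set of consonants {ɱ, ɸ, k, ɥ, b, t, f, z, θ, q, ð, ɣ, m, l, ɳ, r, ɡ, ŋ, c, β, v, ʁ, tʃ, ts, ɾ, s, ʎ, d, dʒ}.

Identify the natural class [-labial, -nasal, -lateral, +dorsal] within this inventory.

The [-labial] segments are /k, t, z, θ, q, ð, ɣ, l, ɳ, r, ɡ, ŋ, c, ʁ, tʃ, ts, ɾ, s, ʎ, d, dʒ/.
Then [-nasal] gives /k, t, z, θ, q, ð, ɣ, l, r, ɡ, c, ʁ, tʃ, ts, ɾ, s, ʎ, d, dʒ/.
Of those, [-lateral] gives /k, t, z, θ, q, ð, ɣ, r, ɡ, c, ʁ, tʃ, ts, ɾ, s, d, dʒ/.
Among these, [+dorsal] leaves /k, q, ɣ, ɡ, c, ʁ/.

k, q, ɣ, ɡ, c, ʁ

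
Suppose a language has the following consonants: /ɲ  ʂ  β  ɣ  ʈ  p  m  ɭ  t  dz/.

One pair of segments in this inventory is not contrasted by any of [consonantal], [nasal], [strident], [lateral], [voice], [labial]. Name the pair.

Both /ʈ/ and /t/ are [+consonantal], [−nasal], [−strident], [−lateral], [−voice], [−labial]. Since the list omits [anterior] — which does distinguish the voiceless retroflex stop from the voiceless alveolar stop — this pair collapses; all other pairs remain distinct.

ʈ, t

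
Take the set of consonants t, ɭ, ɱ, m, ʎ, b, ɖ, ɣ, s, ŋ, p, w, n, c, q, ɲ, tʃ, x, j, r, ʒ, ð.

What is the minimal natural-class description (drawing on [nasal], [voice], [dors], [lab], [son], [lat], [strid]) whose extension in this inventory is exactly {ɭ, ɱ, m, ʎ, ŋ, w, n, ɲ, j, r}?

Every target segment is [+sonorant] and no other inventory member is, so one feature is enough.

[+son]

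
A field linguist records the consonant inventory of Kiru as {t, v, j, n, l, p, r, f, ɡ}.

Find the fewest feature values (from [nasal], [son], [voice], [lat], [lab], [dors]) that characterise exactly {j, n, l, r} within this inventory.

[+son]

The target set is precisely the extension of [+sonorant] in this inventory.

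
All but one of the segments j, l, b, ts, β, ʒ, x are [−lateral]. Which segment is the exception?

/ʒ, j, ts, x, b, β/ are all [−lateral]; /l/ (alveolar lateral approximant) is [+lateral].

l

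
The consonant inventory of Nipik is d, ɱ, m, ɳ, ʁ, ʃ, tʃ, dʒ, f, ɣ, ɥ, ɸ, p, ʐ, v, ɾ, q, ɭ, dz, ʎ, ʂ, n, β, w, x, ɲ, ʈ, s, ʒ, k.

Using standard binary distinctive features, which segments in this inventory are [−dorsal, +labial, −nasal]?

f, ɸ, p, v, β

Checking each segment against [−dorsal], [+labial], [−nasal]: /f/ (voiceless labiodental fricative), /ɸ/ (voiceless bilabial fricative), /p/ (voiceless bilabial stop), /v/ (voiced labiodental fricative), /β/ (voiced bilabial fricative) satisfy every feature; every other segment in the inventory fails at least one.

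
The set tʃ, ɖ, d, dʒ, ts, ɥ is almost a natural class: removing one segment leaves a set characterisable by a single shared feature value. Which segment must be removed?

ɥ

[dorsal] (equivalently [sonorant], [continuant], [labial], [round]) groups all but one: /ts, ɖ, dʒ, tʃ, d/ share [−dorsal] while /ɥ/ (labial-palatal glide) alone is [+dorsal]. Removing any other segment would not leave a single-feature class that excludes it.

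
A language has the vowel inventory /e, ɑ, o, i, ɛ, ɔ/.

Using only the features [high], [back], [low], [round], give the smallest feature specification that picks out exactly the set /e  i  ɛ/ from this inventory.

Every target segment is [-back] and no other inventory member is, so one feature is enough.

[-back]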